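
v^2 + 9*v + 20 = (v + 4)*(v + 5)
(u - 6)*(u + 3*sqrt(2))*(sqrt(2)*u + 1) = sqrt(2)*u^3 - 6*sqrt(2)*u^2 + 7*u^2 - 42*u + 3*sqrt(2)*u - 18*sqrt(2)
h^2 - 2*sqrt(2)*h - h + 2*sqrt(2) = (h - 1)*(h - 2*sqrt(2))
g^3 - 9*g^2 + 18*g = g*(g - 6)*(g - 3)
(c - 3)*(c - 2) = c^2 - 5*c + 6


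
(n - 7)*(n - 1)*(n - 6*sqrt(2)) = n^3 - 6*sqrt(2)*n^2 - 8*n^2 + 7*n + 48*sqrt(2)*n - 42*sqrt(2)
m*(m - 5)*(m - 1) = m^3 - 6*m^2 + 5*m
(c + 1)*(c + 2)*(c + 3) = c^3 + 6*c^2 + 11*c + 6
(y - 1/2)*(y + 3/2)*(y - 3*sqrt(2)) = y^3 - 3*sqrt(2)*y^2 + y^2 - 3*sqrt(2)*y - 3*y/4 + 9*sqrt(2)/4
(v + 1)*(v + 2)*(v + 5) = v^3 + 8*v^2 + 17*v + 10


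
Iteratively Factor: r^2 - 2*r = (r)*(r - 2)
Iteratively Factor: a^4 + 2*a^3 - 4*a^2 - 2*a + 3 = (a + 1)*(a^3 + a^2 - 5*a + 3) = (a + 1)*(a + 3)*(a^2 - 2*a + 1) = (a - 1)*(a + 1)*(a + 3)*(a - 1)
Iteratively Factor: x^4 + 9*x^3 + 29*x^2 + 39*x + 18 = (x + 3)*(x^3 + 6*x^2 + 11*x + 6) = (x + 3)^2*(x^2 + 3*x + 2) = (x + 2)*(x + 3)^2*(x + 1)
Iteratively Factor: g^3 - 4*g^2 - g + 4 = (g - 4)*(g^2 - 1) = (g - 4)*(g + 1)*(g - 1)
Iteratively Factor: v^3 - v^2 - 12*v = (v)*(v^2 - v - 12) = v*(v + 3)*(v - 4)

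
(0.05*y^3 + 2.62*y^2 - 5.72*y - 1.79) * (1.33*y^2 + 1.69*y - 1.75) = 0.0665*y^5 + 3.5691*y^4 - 3.2673*y^3 - 16.6325*y^2 + 6.9849*y + 3.1325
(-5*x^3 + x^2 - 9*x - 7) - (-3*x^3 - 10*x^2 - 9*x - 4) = -2*x^3 + 11*x^2 - 3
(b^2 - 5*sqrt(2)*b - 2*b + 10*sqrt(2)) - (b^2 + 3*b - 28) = -5*sqrt(2)*b - 5*b + 10*sqrt(2) + 28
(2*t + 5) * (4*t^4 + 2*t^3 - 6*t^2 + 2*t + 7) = 8*t^5 + 24*t^4 - 2*t^3 - 26*t^2 + 24*t + 35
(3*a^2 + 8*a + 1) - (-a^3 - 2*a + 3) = a^3 + 3*a^2 + 10*a - 2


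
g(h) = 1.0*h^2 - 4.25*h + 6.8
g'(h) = 2.0*h - 4.25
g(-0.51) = 9.23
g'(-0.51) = -5.27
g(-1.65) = 16.54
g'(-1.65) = -7.55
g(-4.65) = 48.18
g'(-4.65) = -13.55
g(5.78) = 15.64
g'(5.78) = 7.31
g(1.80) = 2.39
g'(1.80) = -0.65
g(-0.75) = 10.55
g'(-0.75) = -5.75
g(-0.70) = 10.26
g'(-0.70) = -5.65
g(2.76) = 2.69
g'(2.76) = 1.27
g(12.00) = 99.80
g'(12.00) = 19.75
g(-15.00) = 295.55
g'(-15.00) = -34.25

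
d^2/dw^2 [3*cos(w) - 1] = -3*cos(w)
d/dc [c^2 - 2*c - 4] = 2*c - 2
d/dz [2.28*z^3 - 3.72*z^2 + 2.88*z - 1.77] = 6.84*z^2 - 7.44*z + 2.88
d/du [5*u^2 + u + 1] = 10*u + 1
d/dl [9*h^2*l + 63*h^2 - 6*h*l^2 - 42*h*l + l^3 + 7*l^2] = 9*h^2 - 12*h*l - 42*h + 3*l^2 + 14*l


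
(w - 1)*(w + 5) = w^2 + 4*w - 5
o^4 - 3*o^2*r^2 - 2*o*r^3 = o*(o - 2*r)*(o + r)^2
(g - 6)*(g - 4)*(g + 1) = g^3 - 9*g^2 + 14*g + 24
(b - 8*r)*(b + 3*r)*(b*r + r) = b^3*r - 5*b^2*r^2 + b^2*r - 24*b*r^3 - 5*b*r^2 - 24*r^3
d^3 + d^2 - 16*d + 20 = (d - 2)^2*(d + 5)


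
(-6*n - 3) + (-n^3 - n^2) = -n^3 - n^2 - 6*n - 3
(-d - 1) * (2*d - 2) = 2 - 2*d^2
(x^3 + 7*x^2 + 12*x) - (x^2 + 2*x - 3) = x^3 + 6*x^2 + 10*x + 3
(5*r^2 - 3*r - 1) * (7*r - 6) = 35*r^3 - 51*r^2 + 11*r + 6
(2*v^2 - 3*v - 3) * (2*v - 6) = 4*v^3 - 18*v^2 + 12*v + 18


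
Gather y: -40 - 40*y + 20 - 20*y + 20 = -60*y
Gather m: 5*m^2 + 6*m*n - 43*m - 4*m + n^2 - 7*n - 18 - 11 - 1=5*m^2 + m*(6*n - 47) + n^2 - 7*n - 30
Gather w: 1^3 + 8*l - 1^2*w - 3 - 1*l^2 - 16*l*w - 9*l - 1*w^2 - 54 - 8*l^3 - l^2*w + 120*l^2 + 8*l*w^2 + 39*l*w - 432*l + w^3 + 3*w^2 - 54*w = -8*l^3 + 119*l^2 - 433*l + w^3 + w^2*(8*l + 2) + w*(-l^2 + 23*l - 55) - 56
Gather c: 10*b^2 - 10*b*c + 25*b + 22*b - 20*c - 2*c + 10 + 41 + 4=10*b^2 + 47*b + c*(-10*b - 22) + 55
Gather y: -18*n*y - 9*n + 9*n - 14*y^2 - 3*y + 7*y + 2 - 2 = -14*y^2 + y*(4 - 18*n)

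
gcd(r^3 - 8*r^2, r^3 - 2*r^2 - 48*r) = r^2 - 8*r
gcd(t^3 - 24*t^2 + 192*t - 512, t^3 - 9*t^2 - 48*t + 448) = t^2 - 16*t + 64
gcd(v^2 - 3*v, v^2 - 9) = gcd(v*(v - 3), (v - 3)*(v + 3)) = v - 3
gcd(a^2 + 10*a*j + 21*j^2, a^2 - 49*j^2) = a + 7*j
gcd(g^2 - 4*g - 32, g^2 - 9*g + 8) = g - 8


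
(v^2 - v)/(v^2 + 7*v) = (v - 1)/(v + 7)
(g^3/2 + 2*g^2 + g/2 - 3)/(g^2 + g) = (g^3 + 4*g^2 + g - 6)/(2*g*(g + 1))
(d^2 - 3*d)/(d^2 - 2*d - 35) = d*(3 - d)/(-d^2 + 2*d + 35)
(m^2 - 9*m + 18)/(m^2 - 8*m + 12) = (m - 3)/(m - 2)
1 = 1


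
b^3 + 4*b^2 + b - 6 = (b - 1)*(b + 2)*(b + 3)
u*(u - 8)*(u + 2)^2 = u^4 - 4*u^3 - 28*u^2 - 32*u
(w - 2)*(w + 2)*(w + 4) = w^3 + 4*w^2 - 4*w - 16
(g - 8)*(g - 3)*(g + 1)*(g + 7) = g^4 - 3*g^3 - 57*g^2 + 115*g + 168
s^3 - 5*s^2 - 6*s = s*(s - 6)*(s + 1)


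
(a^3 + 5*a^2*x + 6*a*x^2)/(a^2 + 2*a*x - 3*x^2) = a*(-a - 2*x)/(-a + x)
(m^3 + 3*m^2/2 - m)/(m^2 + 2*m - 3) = m*(2*m^2 + 3*m - 2)/(2*(m^2 + 2*m - 3))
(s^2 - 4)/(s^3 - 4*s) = 1/s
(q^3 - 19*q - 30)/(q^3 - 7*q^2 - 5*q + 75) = (q + 2)/(q - 5)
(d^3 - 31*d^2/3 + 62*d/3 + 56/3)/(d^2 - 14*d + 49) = (3*d^2 - 10*d - 8)/(3*(d - 7))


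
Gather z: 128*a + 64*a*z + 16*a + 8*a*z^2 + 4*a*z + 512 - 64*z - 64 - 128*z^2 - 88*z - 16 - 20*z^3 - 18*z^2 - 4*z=144*a - 20*z^3 + z^2*(8*a - 146) + z*(68*a - 156) + 432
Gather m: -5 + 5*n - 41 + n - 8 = 6*n - 54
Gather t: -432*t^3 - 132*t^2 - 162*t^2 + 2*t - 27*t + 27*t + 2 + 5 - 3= -432*t^3 - 294*t^2 + 2*t + 4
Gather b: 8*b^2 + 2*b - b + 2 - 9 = 8*b^2 + b - 7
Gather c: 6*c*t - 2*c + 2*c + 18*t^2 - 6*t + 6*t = 6*c*t + 18*t^2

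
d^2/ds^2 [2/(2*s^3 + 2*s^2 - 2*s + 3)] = 8*(-(3*s + 1)*(2*s^3 + 2*s^2 - 2*s + 3) + 2*(3*s^2 + 2*s - 1)^2)/(2*s^3 + 2*s^2 - 2*s + 3)^3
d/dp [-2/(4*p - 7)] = 8/(4*p - 7)^2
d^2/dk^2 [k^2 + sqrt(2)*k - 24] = 2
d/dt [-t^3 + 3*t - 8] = 3 - 3*t^2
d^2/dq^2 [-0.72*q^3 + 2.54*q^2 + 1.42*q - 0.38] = 5.08 - 4.32*q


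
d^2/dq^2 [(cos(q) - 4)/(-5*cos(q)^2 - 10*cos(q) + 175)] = (9*(1 - cos(2*q))^2*cos(q)/4 - 9*(1 - cos(2*q))^2/2 + 1841*cos(q)/2 - 259*cos(2*q) + 48*cos(3*q) - cos(5*q)/2 - 69)/(5*(cos(q) - 5)^3*(cos(q) + 7)^3)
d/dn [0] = 0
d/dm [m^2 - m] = 2*m - 1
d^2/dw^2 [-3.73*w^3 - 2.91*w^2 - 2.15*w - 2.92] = -22.38*w - 5.82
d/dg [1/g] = -1/g^2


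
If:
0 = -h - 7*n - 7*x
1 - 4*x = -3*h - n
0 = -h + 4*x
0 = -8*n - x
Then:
No Solution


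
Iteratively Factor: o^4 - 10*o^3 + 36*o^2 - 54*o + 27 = (o - 3)*(o^3 - 7*o^2 + 15*o - 9) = (o - 3)^2*(o^2 - 4*o + 3) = (o - 3)^2*(o - 1)*(o - 3)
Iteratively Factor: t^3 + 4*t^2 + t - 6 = (t - 1)*(t^2 + 5*t + 6) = (t - 1)*(t + 3)*(t + 2)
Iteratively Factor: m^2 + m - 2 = (m - 1)*(m + 2)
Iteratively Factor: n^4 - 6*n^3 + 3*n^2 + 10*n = (n)*(n^3 - 6*n^2 + 3*n + 10) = n*(n - 2)*(n^2 - 4*n - 5) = n*(n - 2)*(n + 1)*(n - 5)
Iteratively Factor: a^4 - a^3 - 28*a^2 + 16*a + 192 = (a - 4)*(a^3 + 3*a^2 - 16*a - 48) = (a - 4)*(a + 4)*(a^2 - a - 12) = (a - 4)^2*(a + 4)*(a + 3)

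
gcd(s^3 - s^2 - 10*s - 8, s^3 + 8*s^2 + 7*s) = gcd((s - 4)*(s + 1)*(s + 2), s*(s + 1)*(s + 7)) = s + 1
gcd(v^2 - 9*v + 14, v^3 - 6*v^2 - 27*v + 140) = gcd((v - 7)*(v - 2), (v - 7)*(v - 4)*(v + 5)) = v - 7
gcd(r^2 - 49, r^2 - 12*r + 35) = r - 7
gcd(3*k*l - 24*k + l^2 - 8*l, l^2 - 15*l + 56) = l - 8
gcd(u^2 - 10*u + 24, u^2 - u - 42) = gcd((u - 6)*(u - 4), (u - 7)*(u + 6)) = 1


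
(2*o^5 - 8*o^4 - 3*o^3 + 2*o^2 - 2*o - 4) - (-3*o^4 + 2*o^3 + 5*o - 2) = 2*o^5 - 5*o^4 - 5*o^3 + 2*o^2 - 7*o - 2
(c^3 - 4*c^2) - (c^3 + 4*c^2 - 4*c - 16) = -8*c^2 + 4*c + 16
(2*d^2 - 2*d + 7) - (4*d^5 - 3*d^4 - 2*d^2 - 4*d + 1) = -4*d^5 + 3*d^4 + 4*d^2 + 2*d + 6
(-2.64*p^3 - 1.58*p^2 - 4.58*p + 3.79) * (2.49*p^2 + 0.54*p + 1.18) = -6.5736*p^5 - 5.3598*p^4 - 15.3726*p^3 + 5.0995*p^2 - 3.3578*p + 4.4722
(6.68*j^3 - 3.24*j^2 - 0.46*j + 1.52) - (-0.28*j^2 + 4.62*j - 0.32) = 6.68*j^3 - 2.96*j^2 - 5.08*j + 1.84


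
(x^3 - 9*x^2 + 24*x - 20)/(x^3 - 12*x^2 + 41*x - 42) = (x^2 - 7*x + 10)/(x^2 - 10*x + 21)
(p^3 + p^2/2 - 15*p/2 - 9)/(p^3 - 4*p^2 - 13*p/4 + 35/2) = 2*(2*p^2 - 3*p - 9)/(4*p^2 - 24*p + 35)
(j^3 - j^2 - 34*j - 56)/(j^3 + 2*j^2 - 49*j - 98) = (j + 4)/(j + 7)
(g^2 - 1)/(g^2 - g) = (g + 1)/g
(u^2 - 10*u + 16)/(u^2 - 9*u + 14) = (u - 8)/(u - 7)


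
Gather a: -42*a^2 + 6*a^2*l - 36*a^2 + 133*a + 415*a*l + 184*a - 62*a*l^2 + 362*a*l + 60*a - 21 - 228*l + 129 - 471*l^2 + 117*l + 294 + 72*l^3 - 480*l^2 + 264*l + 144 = a^2*(6*l - 78) + a*(-62*l^2 + 777*l + 377) + 72*l^3 - 951*l^2 + 153*l + 546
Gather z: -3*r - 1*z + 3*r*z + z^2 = -3*r + z^2 + z*(3*r - 1)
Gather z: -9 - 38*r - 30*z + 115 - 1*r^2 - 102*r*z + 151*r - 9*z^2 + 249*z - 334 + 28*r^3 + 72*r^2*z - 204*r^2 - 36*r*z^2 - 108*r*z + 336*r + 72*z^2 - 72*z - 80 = 28*r^3 - 205*r^2 + 449*r + z^2*(63 - 36*r) + z*(72*r^2 - 210*r + 147) - 308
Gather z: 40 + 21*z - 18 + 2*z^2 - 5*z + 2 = 2*z^2 + 16*z + 24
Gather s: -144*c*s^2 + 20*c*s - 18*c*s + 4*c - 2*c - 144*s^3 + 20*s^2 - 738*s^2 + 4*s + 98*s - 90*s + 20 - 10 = 2*c - 144*s^3 + s^2*(-144*c - 718) + s*(2*c + 12) + 10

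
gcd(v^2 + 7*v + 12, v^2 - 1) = 1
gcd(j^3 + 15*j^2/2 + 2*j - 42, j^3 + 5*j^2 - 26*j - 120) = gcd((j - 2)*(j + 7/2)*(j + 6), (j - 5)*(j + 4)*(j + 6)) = j + 6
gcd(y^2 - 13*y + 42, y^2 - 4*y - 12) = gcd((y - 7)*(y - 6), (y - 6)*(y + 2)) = y - 6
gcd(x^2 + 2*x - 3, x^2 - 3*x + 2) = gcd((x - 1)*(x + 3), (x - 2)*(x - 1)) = x - 1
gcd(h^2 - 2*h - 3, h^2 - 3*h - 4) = h + 1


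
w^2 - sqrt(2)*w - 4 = (w - 2*sqrt(2))*(w + sqrt(2))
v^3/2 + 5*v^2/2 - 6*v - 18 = (v/2 + 1)*(v - 3)*(v + 6)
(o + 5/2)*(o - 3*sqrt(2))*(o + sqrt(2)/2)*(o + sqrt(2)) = o^4 - 3*sqrt(2)*o^3/2 + 5*o^3/2 - 8*o^2 - 15*sqrt(2)*o^2/4 - 20*o - 3*sqrt(2)*o - 15*sqrt(2)/2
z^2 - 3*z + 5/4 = (z - 5/2)*(z - 1/2)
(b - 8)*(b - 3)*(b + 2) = b^3 - 9*b^2 + 2*b + 48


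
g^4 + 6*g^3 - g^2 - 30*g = g*(g - 2)*(g + 3)*(g + 5)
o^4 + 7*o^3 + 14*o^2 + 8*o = o*(o + 1)*(o + 2)*(o + 4)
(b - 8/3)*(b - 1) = b^2 - 11*b/3 + 8/3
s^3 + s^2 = s^2*(s + 1)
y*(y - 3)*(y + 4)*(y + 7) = y^4 + 8*y^3 - 5*y^2 - 84*y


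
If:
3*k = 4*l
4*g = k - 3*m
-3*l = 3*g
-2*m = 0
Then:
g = 0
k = 0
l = 0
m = 0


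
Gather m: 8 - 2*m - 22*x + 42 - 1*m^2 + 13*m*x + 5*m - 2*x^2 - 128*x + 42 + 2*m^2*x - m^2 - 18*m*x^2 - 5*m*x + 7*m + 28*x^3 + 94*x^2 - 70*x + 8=m^2*(2*x - 2) + m*(-18*x^2 + 8*x + 10) + 28*x^3 + 92*x^2 - 220*x + 100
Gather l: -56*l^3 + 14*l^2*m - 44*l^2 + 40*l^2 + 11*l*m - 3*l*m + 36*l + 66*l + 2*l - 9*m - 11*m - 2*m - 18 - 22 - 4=-56*l^3 + l^2*(14*m - 4) + l*(8*m + 104) - 22*m - 44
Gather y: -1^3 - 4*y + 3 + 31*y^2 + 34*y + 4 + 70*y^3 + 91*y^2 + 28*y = 70*y^3 + 122*y^2 + 58*y + 6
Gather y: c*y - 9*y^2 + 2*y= -9*y^2 + y*(c + 2)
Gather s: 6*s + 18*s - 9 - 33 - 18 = 24*s - 60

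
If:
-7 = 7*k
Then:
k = -1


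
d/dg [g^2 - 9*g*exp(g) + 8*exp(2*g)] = -9*g*exp(g) + 2*g + 16*exp(2*g) - 9*exp(g)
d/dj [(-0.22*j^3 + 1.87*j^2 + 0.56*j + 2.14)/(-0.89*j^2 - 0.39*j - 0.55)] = (0.1958*j^4 + 0.1716*j^3 + 0.1321*j^2 + 1.7522*j + 0.5266)/(0.7921*j^4 + 0.6942*j^3 + 1.1311*j^2 + 0.429*j + 0.3025)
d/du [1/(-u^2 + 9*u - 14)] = (2*u - 9)/(u^2 - 9*u + 14)^2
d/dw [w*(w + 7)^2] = (w + 7)*(3*w + 7)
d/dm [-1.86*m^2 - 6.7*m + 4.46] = -3.72*m - 6.7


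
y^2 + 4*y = y*(y + 4)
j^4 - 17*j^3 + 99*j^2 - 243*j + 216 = (j - 8)*(j - 3)^3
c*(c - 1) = c^2 - c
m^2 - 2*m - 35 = (m - 7)*(m + 5)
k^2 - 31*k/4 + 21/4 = (k - 7)*(k - 3/4)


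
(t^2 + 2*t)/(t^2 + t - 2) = t/(t - 1)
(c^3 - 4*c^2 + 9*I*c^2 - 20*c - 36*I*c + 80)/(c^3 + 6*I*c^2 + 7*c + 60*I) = (c - 4)/(c - 3*I)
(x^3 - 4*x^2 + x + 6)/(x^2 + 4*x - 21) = (x^2 - x - 2)/(x + 7)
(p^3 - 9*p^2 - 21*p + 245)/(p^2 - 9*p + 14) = (p^2 - 2*p - 35)/(p - 2)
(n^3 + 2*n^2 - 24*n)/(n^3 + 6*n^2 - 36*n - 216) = n*(n - 4)/(n^2 - 36)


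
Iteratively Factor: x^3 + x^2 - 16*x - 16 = (x + 1)*(x^2 - 16) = (x + 1)*(x + 4)*(x - 4)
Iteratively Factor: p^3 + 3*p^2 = (p)*(p^2 + 3*p) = p*(p + 3)*(p)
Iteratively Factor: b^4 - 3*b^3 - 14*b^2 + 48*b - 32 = (b - 1)*(b^3 - 2*b^2 - 16*b + 32) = (b - 2)*(b - 1)*(b^2 - 16) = (b - 4)*(b - 2)*(b - 1)*(b + 4)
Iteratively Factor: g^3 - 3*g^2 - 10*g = (g - 5)*(g^2 + 2*g) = (g - 5)*(g + 2)*(g)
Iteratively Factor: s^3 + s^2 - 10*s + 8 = (s - 2)*(s^2 + 3*s - 4) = (s - 2)*(s - 1)*(s + 4)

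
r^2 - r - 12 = (r - 4)*(r + 3)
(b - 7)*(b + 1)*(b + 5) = b^3 - b^2 - 37*b - 35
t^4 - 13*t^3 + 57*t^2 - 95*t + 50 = (t - 5)^2*(t - 2)*(t - 1)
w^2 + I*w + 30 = (w - 5*I)*(w + 6*I)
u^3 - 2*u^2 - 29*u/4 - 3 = (u - 4)*(u + 1/2)*(u + 3/2)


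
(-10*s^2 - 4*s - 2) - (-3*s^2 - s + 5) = -7*s^2 - 3*s - 7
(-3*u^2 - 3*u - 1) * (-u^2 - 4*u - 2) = 3*u^4 + 15*u^3 + 19*u^2 + 10*u + 2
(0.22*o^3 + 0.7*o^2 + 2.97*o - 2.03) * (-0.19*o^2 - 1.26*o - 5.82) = -0.0418*o^5 - 0.4102*o^4 - 2.7267*o^3 - 7.4305*o^2 - 14.7276*o + 11.8146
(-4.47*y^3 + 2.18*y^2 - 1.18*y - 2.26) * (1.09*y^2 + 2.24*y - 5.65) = -4.8723*y^5 - 7.6366*y^4 + 28.8525*y^3 - 17.4236*y^2 + 1.6046*y + 12.769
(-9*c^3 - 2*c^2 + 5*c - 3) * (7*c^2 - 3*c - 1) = -63*c^5 + 13*c^4 + 50*c^3 - 34*c^2 + 4*c + 3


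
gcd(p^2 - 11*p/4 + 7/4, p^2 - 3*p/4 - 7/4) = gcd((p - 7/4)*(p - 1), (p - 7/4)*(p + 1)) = p - 7/4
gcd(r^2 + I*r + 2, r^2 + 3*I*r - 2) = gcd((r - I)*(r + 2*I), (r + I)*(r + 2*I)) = r + 2*I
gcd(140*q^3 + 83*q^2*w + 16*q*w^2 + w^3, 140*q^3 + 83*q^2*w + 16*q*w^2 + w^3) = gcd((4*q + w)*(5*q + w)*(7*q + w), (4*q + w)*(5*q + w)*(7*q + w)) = 140*q^3 + 83*q^2*w + 16*q*w^2 + w^3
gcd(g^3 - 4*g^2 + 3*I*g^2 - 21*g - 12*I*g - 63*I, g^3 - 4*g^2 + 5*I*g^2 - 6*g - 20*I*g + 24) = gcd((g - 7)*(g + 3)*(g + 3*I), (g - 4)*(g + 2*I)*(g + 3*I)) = g + 3*I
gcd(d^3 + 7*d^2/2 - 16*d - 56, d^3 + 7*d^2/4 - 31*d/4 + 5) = d + 4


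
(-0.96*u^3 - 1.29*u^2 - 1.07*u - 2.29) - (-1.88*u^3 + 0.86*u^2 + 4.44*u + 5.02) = 0.92*u^3 - 2.15*u^2 - 5.51*u - 7.31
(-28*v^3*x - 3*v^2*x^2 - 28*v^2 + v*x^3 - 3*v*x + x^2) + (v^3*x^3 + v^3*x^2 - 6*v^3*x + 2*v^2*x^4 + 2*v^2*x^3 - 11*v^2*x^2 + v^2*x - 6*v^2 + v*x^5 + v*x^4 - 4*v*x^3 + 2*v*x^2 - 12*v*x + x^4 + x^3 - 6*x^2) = v^3*x^3 + v^3*x^2 - 34*v^3*x + 2*v^2*x^4 + 2*v^2*x^3 - 14*v^2*x^2 + v^2*x - 34*v^2 + v*x^5 + v*x^4 - 3*v*x^3 + 2*v*x^2 - 15*v*x + x^4 + x^3 - 5*x^2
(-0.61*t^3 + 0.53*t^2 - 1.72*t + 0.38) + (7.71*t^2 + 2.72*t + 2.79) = -0.61*t^3 + 8.24*t^2 + 1.0*t + 3.17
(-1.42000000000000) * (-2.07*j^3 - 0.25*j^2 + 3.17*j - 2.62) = 2.9394*j^3 + 0.355*j^2 - 4.5014*j + 3.7204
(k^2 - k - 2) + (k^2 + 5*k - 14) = 2*k^2 + 4*k - 16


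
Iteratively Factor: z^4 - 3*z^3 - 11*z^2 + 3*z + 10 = (z - 5)*(z^3 + 2*z^2 - z - 2) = (z - 5)*(z + 2)*(z^2 - 1) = (z - 5)*(z + 1)*(z + 2)*(z - 1)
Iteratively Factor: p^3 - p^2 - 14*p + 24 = (p + 4)*(p^2 - 5*p + 6) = (p - 2)*(p + 4)*(p - 3)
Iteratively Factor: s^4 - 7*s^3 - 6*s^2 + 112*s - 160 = (s + 4)*(s^3 - 11*s^2 + 38*s - 40) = (s - 5)*(s + 4)*(s^2 - 6*s + 8) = (s - 5)*(s - 4)*(s + 4)*(s - 2)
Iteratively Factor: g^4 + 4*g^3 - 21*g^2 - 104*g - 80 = (g - 5)*(g^3 + 9*g^2 + 24*g + 16) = (g - 5)*(g + 4)*(g^2 + 5*g + 4) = (g - 5)*(g + 4)^2*(g + 1)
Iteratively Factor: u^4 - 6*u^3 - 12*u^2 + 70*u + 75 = (u + 3)*(u^3 - 9*u^2 + 15*u + 25) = (u - 5)*(u + 3)*(u^2 - 4*u - 5) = (u - 5)*(u + 1)*(u + 3)*(u - 5)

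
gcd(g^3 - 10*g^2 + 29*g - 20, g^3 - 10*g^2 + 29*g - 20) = g^3 - 10*g^2 + 29*g - 20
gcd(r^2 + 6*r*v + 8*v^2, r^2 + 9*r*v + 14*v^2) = r + 2*v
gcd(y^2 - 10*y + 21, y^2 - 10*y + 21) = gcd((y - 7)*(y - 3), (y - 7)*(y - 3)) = y^2 - 10*y + 21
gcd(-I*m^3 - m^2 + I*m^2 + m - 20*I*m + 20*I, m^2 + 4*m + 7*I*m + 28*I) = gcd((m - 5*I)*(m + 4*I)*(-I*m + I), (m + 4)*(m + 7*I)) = 1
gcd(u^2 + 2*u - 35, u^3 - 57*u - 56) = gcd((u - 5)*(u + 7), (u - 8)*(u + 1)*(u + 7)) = u + 7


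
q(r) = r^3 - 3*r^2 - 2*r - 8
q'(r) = 3*r^2 - 6*r - 2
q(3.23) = -12.06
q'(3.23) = 9.92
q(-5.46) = -249.29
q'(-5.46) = 120.19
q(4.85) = 25.82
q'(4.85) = 39.47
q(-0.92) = -9.48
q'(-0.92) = 6.06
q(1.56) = -14.62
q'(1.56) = -4.06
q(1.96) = -15.92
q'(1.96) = -2.24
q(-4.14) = -122.10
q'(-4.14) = 74.26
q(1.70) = -15.16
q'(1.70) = -3.53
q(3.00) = -14.00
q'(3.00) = 7.00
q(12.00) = 1264.00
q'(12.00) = 358.00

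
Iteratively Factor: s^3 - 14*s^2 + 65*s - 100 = (s - 4)*(s^2 - 10*s + 25) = (s - 5)*(s - 4)*(s - 5)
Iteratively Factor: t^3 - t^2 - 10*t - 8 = (t - 4)*(t^2 + 3*t + 2) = (t - 4)*(t + 1)*(t + 2)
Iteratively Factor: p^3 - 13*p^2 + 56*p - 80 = (p - 5)*(p^2 - 8*p + 16) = (p - 5)*(p - 4)*(p - 4)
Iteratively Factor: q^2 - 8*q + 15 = (q - 5)*(q - 3)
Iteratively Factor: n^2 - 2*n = (n)*(n - 2)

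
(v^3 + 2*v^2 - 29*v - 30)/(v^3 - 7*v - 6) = (v^2 + v - 30)/(v^2 - v - 6)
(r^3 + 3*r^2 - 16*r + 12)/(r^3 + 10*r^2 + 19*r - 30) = (r - 2)/(r + 5)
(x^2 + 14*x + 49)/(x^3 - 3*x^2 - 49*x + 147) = (x + 7)/(x^2 - 10*x + 21)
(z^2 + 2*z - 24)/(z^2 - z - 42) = (z - 4)/(z - 7)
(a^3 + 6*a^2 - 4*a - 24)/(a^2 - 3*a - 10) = (a^2 + 4*a - 12)/(a - 5)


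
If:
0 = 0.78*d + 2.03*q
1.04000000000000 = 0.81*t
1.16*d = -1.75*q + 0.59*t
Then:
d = 1.55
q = -0.60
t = 1.28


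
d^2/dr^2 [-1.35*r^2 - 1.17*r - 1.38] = -2.70000000000000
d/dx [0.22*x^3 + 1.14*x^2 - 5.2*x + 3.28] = 0.66*x^2 + 2.28*x - 5.2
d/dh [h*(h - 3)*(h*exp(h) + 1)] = h^3*exp(h) - 6*h*exp(h) + 2*h - 3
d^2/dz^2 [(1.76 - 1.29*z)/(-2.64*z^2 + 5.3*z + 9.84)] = ((22.9668 - 20.4336*z)*(-2.64*z^2 + 5.3*z + 9.84) - (1.29*z - 1.76)*(5.28*z - 5.3)*(10.56*z - 10.6))/(-2.64*z^2 + 5.3*z + 9.84)^3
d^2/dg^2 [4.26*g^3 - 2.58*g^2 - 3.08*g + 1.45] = 25.56*g - 5.16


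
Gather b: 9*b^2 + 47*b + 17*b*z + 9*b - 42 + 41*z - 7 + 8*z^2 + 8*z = 9*b^2 + b*(17*z + 56) + 8*z^2 + 49*z - 49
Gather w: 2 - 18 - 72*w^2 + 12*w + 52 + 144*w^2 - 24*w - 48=72*w^2 - 12*w - 12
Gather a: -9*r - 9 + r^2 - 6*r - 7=r^2 - 15*r - 16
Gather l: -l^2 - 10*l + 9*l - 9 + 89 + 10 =-l^2 - l + 90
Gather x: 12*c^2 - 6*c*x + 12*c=12*c^2 - 6*c*x + 12*c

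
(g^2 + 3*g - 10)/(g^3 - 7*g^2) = (g^2 + 3*g - 10)/(g^2*(g - 7))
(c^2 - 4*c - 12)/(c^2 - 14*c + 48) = (c + 2)/(c - 8)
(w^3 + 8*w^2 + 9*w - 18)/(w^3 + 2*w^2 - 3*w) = (w + 6)/w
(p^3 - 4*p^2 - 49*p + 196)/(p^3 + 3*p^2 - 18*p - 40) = (p^2 - 49)/(p^2 + 7*p + 10)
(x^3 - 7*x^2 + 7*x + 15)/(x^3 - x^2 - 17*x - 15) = (x - 3)/(x + 3)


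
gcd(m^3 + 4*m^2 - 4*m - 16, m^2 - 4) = m^2 - 4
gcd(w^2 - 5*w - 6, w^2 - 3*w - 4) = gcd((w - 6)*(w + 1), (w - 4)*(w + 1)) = w + 1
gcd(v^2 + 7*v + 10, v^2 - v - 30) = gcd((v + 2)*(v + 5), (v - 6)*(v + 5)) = v + 5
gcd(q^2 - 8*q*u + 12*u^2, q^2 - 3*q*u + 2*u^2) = q - 2*u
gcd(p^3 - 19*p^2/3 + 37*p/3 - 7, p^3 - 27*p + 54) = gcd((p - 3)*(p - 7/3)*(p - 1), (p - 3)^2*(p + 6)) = p - 3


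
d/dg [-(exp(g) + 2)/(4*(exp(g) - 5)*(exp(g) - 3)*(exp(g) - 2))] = (exp(3*g)/2 - exp(2*g) - 10*exp(g) + 23)*exp(g)/(exp(6*g) - 20*exp(5*g) + 162*exp(4*g) - 680*exp(3*g) + 1561*exp(2*g) - 1860*exp(g) + 900)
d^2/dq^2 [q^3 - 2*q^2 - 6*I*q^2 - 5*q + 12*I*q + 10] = 6*q - 4 - 12*I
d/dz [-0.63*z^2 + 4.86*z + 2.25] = 4.86 - 1.26*z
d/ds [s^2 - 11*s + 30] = 2*s - 11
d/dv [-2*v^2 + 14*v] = 14 - 4*v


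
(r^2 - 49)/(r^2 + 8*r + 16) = (r^2 - 49)/(r^2 + 8*r + 16)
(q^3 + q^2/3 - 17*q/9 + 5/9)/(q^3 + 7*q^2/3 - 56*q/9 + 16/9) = (3*q^2 + 2*q - 5)/(3*q^2 + 8*q - 16)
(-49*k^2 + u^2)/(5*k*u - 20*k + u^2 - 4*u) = (-49*k^2 + u^2)/(5*k*u - 20*k + u^2 - 4*u)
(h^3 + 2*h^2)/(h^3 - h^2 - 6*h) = h/(h - 3)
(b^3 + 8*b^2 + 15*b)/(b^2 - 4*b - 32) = b*(b^2 + 8*b + 15)/(b^2 - 4*b - 32)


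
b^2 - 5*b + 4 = (b - 4)*(b - 1)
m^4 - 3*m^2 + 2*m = m*(m - 1)^2*(m + 2)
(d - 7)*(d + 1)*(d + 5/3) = d^3 - 13*d^2/3 - 17*d - 35/3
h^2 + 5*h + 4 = (h + 1)*(h + 4)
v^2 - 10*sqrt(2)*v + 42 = (v - 7*sqrt(2))*(v - 3*sqrt(2))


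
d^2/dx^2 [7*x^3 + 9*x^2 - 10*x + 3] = 42*x + 18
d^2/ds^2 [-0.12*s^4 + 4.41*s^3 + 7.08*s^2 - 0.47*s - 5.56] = -1.44*s^2 + 26.46*s + 14.16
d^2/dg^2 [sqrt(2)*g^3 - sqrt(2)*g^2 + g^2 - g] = 6*sqrt(2)*g - 2*sqrt(2) + 2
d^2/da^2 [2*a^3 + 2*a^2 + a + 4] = 12*a + 4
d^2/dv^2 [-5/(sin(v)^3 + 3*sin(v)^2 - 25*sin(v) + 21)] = 5*(9*sin(v)^5 + 42*sin(v)^4 + 16*sin(v)^3 - 446*sin(v)^2 + 23*sin(v) + 1124)/((sin(v) - 3)^3*(sin(v) - 1)^2*(sin(v) + 7)^3)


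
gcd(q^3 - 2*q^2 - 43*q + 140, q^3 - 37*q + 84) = q^2 + 3*q - 28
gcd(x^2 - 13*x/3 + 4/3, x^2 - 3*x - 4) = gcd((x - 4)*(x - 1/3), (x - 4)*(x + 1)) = x - 4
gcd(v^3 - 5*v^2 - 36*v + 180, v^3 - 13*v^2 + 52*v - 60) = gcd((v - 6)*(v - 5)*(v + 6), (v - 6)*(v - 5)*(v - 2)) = v^2 - 11*v + 30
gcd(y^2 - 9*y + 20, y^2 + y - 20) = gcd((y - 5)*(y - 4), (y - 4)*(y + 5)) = y - 4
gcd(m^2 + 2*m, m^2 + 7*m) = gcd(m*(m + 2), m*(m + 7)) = m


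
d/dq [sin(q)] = cos(q)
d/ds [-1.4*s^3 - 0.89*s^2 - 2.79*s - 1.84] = -4.2*s^2 - 1.78*s - 2.79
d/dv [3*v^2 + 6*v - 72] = 6*v + 6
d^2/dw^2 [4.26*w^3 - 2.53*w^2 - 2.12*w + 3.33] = 25.56*w - 5.06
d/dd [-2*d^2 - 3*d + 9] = -4*d - 3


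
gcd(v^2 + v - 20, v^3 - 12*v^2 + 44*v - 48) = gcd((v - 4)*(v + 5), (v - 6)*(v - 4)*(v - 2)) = v - 4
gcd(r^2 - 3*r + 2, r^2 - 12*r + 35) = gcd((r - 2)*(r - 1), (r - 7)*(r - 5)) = 1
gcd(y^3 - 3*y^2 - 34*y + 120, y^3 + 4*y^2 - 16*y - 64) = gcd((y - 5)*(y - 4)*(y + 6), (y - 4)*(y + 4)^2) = y - 4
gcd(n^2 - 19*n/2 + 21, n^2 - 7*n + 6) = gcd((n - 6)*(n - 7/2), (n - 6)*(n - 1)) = n - 6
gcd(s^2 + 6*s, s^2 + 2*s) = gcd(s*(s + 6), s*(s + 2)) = s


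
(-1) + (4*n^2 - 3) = 4*n^2 - 4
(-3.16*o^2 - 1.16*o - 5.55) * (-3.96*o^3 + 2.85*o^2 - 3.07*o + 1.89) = 12.5136*o^5 - 4.4124*o^4 + 28.3732*o^3 - 18.2287*o^2 + 14.8461*o - 10.4895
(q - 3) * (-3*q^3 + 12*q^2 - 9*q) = -3*q^4 + 21*q^3 - 45*q^2 + 27*q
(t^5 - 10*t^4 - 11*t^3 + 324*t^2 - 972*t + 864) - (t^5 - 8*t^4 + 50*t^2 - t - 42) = -2*t^4 - 11*t^3 + 274*t^2 - 971*t + 906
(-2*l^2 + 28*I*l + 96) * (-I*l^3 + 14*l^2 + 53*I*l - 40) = 2*I*l^5 + 190*I*l^3 - 60*l^2 + 3968*I*l - 3840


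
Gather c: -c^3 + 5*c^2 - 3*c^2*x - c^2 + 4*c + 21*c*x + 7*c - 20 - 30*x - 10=-c^3 + c^2*(4 - 3*x) + c*(21*x + 11) - 30*x - 30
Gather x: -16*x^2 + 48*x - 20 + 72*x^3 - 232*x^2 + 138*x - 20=72*x^3 - 248*x^2 + 186*x - 40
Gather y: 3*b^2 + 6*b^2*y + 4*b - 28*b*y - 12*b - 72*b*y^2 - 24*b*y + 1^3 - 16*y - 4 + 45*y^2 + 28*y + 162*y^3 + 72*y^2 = 3*b^2 - 8*b + 162*y^3 + y^2*(117 - 72*b) + y*(6*b^2 - 52*b + 12) - 3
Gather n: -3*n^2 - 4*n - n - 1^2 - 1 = -3*n^2 - 5*n - 2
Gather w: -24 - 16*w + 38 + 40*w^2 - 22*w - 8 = 40*w^2 - 38*w + 6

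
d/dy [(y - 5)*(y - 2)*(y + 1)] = 3*y^2 - 12*y + 3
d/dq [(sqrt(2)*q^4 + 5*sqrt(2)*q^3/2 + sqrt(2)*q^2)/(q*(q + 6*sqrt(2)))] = (4*sqrt(2)*q^3 + 5*sqrt(2)*q^2 + 72*q^2 + 120*q + 24)/(2*(q^2 + 12*sqrt(2)*q + 72))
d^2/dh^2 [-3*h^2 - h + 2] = -6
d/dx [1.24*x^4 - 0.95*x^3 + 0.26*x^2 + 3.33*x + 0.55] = 4.96*x^3 - 2.85*x^2 + 0.52*x + 3.33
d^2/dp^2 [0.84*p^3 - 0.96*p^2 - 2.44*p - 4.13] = 5.04*p - 1.92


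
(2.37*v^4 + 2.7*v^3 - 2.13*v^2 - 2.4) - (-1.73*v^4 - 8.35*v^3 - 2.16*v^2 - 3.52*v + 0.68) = 4.1*v^4 + 11.05*v^3 + 0.0300000000000002*v^2 + 3.52*v - 3.08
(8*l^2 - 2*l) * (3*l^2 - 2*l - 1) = 24*l^4 - 22*l^3 - 4*l^2 + 2*l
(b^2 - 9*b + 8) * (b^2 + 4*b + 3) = b^4 - 5*b^3 - 25*b^2 + 5*b + 24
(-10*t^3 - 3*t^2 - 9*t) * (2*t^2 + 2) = -20*t^5 - 6*t^4 - 38*t^3 - 6*t^2 - 18*t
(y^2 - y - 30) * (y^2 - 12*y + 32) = y^4 - 13*y^3 + 14*y^2 + 328*y - 960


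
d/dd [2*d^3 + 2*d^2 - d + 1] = 6*d^2 + 4*d - 1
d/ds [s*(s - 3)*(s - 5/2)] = 3*s^2 - 11*s + 15/2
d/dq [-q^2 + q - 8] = 1 - 2*q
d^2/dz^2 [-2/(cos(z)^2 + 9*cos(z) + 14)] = 2*(4*sin(z)^4 - 27*sin(z)^2 - 639*cos(z)/4 + 27*cos(3*z)/4 - 111)/((cos(z) + 2)^3*(cos(z) + 7)^3)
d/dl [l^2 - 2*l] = 2*l - 2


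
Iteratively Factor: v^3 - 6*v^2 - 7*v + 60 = (v - 5)*(v^2 - v - 12) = (v - 5)*(v - 4)*(v + 3)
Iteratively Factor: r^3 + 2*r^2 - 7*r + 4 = (r + 4)*(r^2 - 2*r + 1) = (r - 1)*(r + 4)*(r - 1)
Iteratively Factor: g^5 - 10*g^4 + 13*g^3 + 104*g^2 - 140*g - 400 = (g - 4)*(g^4 - 6*g^3 - 11*g^2 + 60*g + 100) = (g - 4)*(g + 2)*(g^3 - 8*g^2 + 5*g + 50) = (g - 5)*(g - 4)*(g + 2)*(g^2 - 3*g - 10) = (g - 5)*(g - 4)*(g + 2)^2*(g - 5)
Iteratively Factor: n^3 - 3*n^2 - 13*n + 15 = (n - 5)*(n^2 + 2*n - 3) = (n - 5)*(n + 3)*(n - 1)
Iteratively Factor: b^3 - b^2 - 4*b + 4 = (b - 2)*(b^2 + b - 2) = (b - 2)*(b + 2)*(b - 1)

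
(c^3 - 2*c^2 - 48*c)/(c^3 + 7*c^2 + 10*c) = (c^2 - 2*c - 48)/(c^2 + 7*c + 10)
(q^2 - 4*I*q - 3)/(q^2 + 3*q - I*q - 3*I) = (q - 3*I)/(q + 3)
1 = 1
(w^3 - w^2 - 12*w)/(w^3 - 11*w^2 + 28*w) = (w + 3)/(w - 7)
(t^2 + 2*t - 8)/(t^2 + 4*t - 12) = (t + 4)/(t + 6)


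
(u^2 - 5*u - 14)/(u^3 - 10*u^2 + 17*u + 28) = (u + 2)/(u^2 - 3*u - 4)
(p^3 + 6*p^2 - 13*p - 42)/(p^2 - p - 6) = p + 7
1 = 1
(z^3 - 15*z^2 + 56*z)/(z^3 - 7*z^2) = (z - 8)/z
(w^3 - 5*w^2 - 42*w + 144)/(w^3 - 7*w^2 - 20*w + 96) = (w + 6)/(w + 4)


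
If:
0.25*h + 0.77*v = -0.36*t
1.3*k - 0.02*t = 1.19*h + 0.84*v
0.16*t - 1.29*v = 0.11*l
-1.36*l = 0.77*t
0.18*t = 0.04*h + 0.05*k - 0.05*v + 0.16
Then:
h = -0.90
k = -0.76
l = -0.26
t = 0.46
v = 0.08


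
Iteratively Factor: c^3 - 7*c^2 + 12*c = (c - 3)*(c^2 - 4*c) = (c - 4)*(c - 3)*(c)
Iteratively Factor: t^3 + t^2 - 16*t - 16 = (t + 4)*(t^2 - 3*t - 4) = (t + 1)*(t + 4)*(t - 4)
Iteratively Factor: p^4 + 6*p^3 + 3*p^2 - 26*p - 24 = (p - 2)*(p^3 + 8*p^2 + 19*p + 12) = (p - 2)*(p + 4)*(p^2 + 4*p + 3) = (p - 2)*(p + 1)*(p + 4)*(p + 3)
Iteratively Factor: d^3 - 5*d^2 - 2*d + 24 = (d - 3)*(d^2 - 2*d - 8) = (d - 4)*(d - 3)*(d + 2)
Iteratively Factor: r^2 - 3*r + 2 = (r - 1)*(r - 2)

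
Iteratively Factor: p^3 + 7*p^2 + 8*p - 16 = (p + 4)*(p^2 + 3*p - 4) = (p + 4)^2*(p - 1)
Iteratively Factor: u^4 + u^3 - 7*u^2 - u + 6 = (u - 1)*(u^3 + 2*u^2 - 5*u - 6) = (u - 2)*(u - 1)*(u^2 + 4*u + 3) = (u - 2)*(u - 1)*(u + 3)*(u + 1)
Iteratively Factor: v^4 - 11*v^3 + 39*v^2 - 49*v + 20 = (v - 4)*(v^3 - 7*v^2 + 11*v - 5) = (v - 4)*(v - 1)*(v^2 - 6*v + 5) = (v - 5)*(v - 4)*(v - 1)*(v - 1)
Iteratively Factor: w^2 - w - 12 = (w + 3)*(w - 4)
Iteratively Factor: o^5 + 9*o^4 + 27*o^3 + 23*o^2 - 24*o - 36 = (o - 1)*(o^4 + 10*o^3 + 37*o^2 + 60*o + 36) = (o - 1)*(o + 2)*(o^3 + 8*o^2 + 21*o + 18) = (o - 1)*(o + 2)*(o + 3)*(o^2 + 5*o + 6) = (o - 1)*(o + 2)*(o + 3)^2*(o + 2)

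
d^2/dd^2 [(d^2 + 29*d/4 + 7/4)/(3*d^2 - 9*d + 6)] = (41*d^3 - 3*d^2 - 237*d + 239)/(6*(d^6 - 9*d^5 + 33*d^4 - 63*d^3 + 66*d^2 - 36*d + 8))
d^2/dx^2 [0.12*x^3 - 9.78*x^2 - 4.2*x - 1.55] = 0.72*x - 19.56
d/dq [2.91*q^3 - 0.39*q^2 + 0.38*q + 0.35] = 8.73*q^2 - 0.78*q + 0.38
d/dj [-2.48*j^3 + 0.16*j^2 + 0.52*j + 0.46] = -7.44*j^2 + 0.32*j + 0.52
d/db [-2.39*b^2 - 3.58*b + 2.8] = -4.78*b - 3.58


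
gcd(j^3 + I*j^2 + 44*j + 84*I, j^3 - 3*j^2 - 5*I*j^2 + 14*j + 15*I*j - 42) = j^2 - 5*I*j + 14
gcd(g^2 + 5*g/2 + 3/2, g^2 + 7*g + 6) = g + 1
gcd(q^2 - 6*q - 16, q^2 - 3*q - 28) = 1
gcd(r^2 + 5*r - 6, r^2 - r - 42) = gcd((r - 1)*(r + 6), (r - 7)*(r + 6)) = r + 6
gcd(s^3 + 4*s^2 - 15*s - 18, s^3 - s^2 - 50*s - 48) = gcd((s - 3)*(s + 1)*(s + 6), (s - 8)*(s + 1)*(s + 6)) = s^2 + 7*s + 6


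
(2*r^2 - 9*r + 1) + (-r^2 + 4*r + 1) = r^2 - 5*r + 2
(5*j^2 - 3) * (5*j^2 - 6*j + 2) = 25*j^4 - 30*j^3 - 5*j^2 + 18*j - 6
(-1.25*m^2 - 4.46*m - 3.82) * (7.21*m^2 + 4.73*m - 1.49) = -9.0125*m^4 - 38.0691*m^3 - 46.7755*m^2 - 11.4232*m + 5.6918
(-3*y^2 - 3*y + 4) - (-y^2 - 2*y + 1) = -2*y^2 - y + 3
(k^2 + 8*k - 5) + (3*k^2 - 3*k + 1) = 4*k^2 + 5*k - 4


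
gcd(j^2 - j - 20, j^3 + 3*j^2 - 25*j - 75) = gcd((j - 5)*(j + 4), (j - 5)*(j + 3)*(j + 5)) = j - 5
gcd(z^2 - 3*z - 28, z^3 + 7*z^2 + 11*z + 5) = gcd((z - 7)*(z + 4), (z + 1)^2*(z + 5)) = 1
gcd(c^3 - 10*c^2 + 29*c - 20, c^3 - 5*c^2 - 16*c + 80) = c^2 - 9*c + 20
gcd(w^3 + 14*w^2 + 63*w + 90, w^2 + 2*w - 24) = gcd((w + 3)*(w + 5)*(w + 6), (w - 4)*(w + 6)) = w + 6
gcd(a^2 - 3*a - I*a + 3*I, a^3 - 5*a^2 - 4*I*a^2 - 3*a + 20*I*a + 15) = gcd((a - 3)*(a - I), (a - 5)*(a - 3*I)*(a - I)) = a - I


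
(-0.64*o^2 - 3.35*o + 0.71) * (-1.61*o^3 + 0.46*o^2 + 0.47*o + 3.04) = 1.0304*o^5 + 5.0991*o^4 - 2.9849*o^3 - 3.1935*o^2 - 9.8503*o + 2.1584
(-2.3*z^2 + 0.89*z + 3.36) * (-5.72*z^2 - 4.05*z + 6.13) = 13.156*z^4 + 4.2242*z^3 - 36.9227*z^2 - 8.1523*z + 20.5968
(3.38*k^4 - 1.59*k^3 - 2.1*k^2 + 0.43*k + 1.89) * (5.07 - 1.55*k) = -5.239*k^5 + 19.6011*k^4 - 4.8063*k^3 - 11.3135*k^2 - 0.7494*k + 9.5823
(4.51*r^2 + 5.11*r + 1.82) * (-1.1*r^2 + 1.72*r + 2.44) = -4.961*r^4 + 2.1362*r^3 + 17.7916*r^2 + 15.5988*r + 4.4408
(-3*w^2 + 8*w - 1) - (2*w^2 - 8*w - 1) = -5*w^2 + 16*w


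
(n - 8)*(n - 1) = n^2 - 9*n + 8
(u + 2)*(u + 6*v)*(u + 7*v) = u^3 + 13*u^2*v + 2*u^2 + 42*u*v^2 + 26*u*v + 84*v^2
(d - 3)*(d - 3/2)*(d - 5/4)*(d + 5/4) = d^4 - 9*d^3/2 + 47*d^2/16 + 225*d/32 - 225/32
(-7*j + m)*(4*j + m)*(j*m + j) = -28*j^3*m - 28*j^3 - 3*j^2*m^2 - 3*j^2*m + j*m^3 + j*m^2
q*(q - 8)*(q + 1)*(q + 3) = q^4 - 4*q^3 - 29*q^2 - 24*q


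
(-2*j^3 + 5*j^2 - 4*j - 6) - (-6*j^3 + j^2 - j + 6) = 4*j^3 + 4*j^2 - 3*j - 12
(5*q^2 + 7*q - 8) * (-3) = -15*q^2 - 21*q + 24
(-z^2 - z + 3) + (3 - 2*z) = -z^2 - 3*z + 6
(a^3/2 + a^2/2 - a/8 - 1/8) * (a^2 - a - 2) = a^5/2 - 13*a^3/8 - a^2 + 3*a/8 + 1/4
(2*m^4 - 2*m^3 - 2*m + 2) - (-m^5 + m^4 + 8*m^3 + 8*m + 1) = m^5 + m^4 - 10*m^3 - 10*m + 1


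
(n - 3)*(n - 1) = n^2 - 4*n + 3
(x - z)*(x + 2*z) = x^2 + x*z - 2*z^2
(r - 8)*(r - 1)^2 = r^3 - 10*r^2 + 17*r - 8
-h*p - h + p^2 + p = (-h + p)*(p + 1)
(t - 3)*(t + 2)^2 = t^3 + t^2 - 8*t - 12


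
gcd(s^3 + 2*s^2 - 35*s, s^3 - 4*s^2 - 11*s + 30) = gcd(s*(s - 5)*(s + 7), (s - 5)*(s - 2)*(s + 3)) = s - 5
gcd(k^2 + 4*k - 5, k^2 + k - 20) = k + 5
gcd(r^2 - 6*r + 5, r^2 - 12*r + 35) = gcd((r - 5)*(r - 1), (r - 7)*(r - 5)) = r - 5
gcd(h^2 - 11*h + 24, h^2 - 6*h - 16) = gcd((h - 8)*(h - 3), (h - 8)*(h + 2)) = h - 8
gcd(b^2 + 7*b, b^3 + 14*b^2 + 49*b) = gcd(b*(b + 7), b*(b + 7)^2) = b^2 + 7*b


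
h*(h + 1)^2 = h^3 + 2*h^2 + h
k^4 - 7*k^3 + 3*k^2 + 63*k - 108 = (k - 4)*(k - 3)^2*(k + 3)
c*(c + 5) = c^2 + 5*c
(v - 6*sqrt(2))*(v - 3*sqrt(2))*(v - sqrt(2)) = v^3 - 10*sqrt(2)*v^2 + 54*v - 36*sqrt(2)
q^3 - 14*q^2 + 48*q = q*(q - 8)*(q - 6)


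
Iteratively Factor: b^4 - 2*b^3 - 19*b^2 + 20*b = (b - 1)*(b^3 - b^2 - 20*b) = b*(b - 1)*(b^2 - b - 20) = b*(b - 5)*(b - 1)*(b + 4)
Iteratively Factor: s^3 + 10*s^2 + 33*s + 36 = (s + 3)*(s^2 + 7*s + 12) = (s + 3)^2*(s + 4)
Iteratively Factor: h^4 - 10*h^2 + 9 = (h - 1)*(h^3 + h^2 - 9*h - 9) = (h - 1)*(h + 3)*(h^2 - 2*h - 3) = (h - 1)*(h + 1)*(h + 3)*(h - 3)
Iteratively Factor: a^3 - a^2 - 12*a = (a + 3)*(a^2 - 4*a) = a*(a + 3)*(a - 4)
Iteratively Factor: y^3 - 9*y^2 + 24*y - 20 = (y - 2)*(y^2 - 7*y + 10) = (y - 2)^2*(y - 5)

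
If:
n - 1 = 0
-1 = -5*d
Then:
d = 1/5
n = 1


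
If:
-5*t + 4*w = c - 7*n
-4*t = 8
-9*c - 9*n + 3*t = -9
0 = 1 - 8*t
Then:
No Solution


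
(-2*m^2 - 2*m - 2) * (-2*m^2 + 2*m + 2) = 4*m^4 - 4*m^2 - 8*m - 4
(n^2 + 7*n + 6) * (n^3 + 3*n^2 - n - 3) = n^5 + 10*n^4 + 26*n^3 + 8*n^2 - 27*n - 18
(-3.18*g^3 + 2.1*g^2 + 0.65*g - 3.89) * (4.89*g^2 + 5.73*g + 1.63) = -15.5502*g^5 - 7.9524*g^4 + 10.0281*g^3 - 11.8746*g^2 - 21.2302*g - 6.3407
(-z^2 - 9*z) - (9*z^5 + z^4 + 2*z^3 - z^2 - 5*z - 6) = -9*z^5 - z^4 - 2*z^3 - 4*z + 6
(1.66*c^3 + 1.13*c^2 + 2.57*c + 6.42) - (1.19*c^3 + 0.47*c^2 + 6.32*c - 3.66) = 0.47*c^3 + 0.66*c^2 - 3.75*c + 10.08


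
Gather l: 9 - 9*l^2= 9 - 9*l^2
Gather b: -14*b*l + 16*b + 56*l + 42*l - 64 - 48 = b*(16 - 14*l) + 98*l - 112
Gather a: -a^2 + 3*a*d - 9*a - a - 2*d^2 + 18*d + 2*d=-a^2 + a*(3*d - 10) - 2*d^2 + 20*d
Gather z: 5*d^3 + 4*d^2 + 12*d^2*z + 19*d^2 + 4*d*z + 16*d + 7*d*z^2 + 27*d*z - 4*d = 5*d^3 + 23*d^2 + 7*d*z^2 + 12*d + z*(12*d^2 + 31*d)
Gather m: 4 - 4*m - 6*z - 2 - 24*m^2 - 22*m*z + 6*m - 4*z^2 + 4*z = -24*m^2 + m*(2 - 22*z) - 4*z^2 - 2*z + 2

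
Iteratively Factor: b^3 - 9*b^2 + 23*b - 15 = (b - 5)*(b^2 - 4*b + 3) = (b - 5)*(b - 1)*(b - 3)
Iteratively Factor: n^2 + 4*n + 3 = (n + 1)*(n + 3)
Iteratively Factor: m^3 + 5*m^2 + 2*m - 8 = (m - 1)*(m^2 + 6*m + 8) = (m - 1)*(m + 2)*(m + 4)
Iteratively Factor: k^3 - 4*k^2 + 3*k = (k)*(k^2 - 4*k + 3) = k*(k - 1)*(k - 3)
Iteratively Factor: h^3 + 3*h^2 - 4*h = (h + 4)*(h^2 - h) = h*(h + 4)*(h - 1)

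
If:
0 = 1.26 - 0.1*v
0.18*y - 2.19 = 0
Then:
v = 12.60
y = 12.17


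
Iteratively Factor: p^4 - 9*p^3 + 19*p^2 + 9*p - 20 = (p - 5)*(p^3 - 4*p^2 - p + 4) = (p - 5)*(p + 1)*(p^2 - 5*p + 4) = (p - 5)*(p - 4)*(p + 1)*(p - 1)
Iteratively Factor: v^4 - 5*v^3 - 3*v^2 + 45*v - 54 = (v - 2)*(v^3 - 3*v^2 - 9*v + 27) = (v - 3)*(v - 2)*(v^2 - 9) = (v - 3)^2*(v - 2)*(v + 3)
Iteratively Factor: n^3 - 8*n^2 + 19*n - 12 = (n - 4)*(n^2 - 4*n + 3) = (n - 4)*(n - 3)*(n - 1)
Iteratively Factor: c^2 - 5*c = (c - 5)*(c)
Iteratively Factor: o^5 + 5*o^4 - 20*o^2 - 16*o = (o - 2)*(o^4 + 7*o^3 + 14*o^2 + 8*o) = (o - 2)*(o + 2)*(o^3 + 5*o^2 + 4*o) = (o - 2)*(o + 1)*(o + 2)*(o^2 + 4*o) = o*(o - 2)*(o + 1)*(o + 2)*(o + 4)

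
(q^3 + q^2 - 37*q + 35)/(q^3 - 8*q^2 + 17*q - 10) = (q + 7)/(q - 2)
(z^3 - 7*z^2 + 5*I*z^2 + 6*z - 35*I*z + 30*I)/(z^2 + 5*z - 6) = (z^2 + z*(-6 + 5*I) - 30*I)/(z + 6)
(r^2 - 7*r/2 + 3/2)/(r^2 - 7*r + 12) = (r - 1/2)/(r - 4)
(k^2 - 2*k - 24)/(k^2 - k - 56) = (-k^2 + 2*k + 24)/(-k^2 + k + 56)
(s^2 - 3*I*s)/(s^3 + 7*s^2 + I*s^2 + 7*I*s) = (s - 3*I)/(s^2 + s*(7 + I) + 7*I)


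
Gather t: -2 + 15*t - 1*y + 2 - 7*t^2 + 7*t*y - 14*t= -7*t^2 + t*(7*y + 1) - y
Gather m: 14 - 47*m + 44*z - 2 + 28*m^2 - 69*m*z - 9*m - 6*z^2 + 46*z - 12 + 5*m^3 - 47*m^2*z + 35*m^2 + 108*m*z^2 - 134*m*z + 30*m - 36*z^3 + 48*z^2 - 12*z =5*m^3 + m^2*(63 - 47*z) + m*(108*z^2 - 203*z - 26) - 36*z^3 + 42*z^2 + 78*z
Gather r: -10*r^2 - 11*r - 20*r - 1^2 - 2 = -10*r^2 - 31*r - 3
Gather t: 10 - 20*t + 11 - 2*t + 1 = 22 - 22*t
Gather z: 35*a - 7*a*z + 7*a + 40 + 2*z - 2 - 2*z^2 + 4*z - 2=42*a - 2*z^2 + z*(6 - 7*a) + 36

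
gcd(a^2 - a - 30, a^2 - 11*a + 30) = a - 6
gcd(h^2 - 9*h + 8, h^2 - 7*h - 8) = h - 8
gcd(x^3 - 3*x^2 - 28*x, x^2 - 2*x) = x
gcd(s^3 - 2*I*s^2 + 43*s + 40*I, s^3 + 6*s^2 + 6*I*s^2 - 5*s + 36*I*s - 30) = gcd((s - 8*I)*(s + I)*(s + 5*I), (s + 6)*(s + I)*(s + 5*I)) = s^2 + 6*I*s - 5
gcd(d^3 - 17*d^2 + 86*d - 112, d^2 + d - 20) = 1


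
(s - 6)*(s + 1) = s^2 - 5*s - 6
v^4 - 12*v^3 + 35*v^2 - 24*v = v*(v - 8)*(v - 3)*(v - 1)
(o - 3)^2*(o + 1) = o^3 - 5*o^2 + 3*o + 9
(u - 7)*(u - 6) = u^2 - 13*u + 42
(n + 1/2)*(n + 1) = n^2 + 3*n/2 + 1/2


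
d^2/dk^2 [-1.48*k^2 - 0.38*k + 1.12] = -2.96000000000000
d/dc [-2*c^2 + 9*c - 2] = 9 - 4*c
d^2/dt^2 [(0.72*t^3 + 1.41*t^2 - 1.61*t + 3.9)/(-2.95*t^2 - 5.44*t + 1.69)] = (1.4210854715202e-14*t^5 - 2.8421709430404e-14*t^4 + 23.483506*t^3 - 206.099478*t^2 - 339.701622*t - 248.16779)/(25.672375*t^6 + 142.0248*t^5 + 217.781685*t^4 - 1.73753600000001*t^3 - 124.763067*t^2 + 46.611552*t - 4.826809)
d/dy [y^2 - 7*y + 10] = 2*y - 7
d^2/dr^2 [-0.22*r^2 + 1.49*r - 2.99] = -0.440000000000000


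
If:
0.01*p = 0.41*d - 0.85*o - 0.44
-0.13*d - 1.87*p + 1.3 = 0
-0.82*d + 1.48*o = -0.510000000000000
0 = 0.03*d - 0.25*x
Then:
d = -2.56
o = -1.76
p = 0.87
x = -0.31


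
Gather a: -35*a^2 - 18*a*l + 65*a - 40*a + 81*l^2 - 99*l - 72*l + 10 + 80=-35*a^2 + a*(25 - 18*l) + 81*l^2 - 171*l + 90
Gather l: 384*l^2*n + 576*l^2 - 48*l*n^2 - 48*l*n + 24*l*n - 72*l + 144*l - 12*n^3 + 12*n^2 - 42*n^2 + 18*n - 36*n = l^2*(384*n + 576) + l*(-48*n^2 - 24*n + 72) - 12*n^3 - 30*n^2 - 18*n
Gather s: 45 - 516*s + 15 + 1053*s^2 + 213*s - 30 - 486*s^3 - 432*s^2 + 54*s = -486*s^3 + 621*s^2 - 249*s + 30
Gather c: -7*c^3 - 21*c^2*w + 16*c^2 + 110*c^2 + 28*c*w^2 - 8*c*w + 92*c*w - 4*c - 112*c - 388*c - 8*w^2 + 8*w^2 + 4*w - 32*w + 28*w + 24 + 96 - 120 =-7*c^3 + c^2*(126 - 21*w) + c*(28*w^2 + 84*w - 504)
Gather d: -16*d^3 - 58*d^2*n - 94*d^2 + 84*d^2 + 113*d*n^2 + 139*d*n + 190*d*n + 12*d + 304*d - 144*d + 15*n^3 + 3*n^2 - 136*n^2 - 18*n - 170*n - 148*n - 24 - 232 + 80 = -16*d^3 + d^2*(-58*n - 10) + d*(113*n^2 + 329*n + 172) + 15*n^3 - 133*n^2 - 336*n - 176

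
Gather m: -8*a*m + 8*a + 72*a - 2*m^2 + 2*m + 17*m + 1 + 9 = 80*a - 2*m^2 + m*(19 - 8*a) + 10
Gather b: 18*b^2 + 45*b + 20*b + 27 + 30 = 18*b^2 + 65*b + 57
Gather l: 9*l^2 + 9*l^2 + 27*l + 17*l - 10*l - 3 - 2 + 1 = 18*l^2 + 34*l - 4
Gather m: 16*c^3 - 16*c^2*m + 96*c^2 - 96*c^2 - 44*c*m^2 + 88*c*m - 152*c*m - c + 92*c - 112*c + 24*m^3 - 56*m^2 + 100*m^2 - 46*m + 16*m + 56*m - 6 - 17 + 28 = 16*c^3 - 21*c + 24*m^3 + m^2*(44 - 44*c) + m*(-16*c^2 - 64*c + 26) + 5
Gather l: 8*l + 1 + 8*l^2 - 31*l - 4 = 8*l^2 - 23*l - 3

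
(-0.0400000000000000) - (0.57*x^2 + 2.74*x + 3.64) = -0.57*x^2 - 2.74*x - 3.68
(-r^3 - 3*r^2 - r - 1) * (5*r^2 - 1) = -5*r^5 - 15*r^4 - 4*r^3 - 2*r^2 + r + 1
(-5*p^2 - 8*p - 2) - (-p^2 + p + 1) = -4*p^2 - 9*p - 3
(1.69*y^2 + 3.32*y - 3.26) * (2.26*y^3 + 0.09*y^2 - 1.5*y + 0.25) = 3.8194*y^5 + 7.6553*y^4 - 9.6038*y^3 - 4.8509*y^2 + 5.72*y - 0.815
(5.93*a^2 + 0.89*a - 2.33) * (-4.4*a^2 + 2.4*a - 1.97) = -26.092*a^4 + 10.316*a^3 + 0.705900000000001*a^2 - 7.3453*a + 4.5901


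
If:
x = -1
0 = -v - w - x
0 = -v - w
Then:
No Solution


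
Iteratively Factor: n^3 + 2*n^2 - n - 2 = (n - 1)*(n^2 + 3*n + 2) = (n - 1)*(n + 2)*(n + 1)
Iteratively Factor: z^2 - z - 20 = (z - 5)*(z + 4)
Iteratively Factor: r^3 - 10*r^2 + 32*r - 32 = (r - 4)*(r^2 - 6*r + 8) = (r - 4)*(r - 2)*(r - 4)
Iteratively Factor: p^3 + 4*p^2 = (p + 4)*(p^2) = p*(p + 4)*(p)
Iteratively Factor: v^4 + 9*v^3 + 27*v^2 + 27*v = (v + 3)*(v^3 + 6*v^2 + 9*v) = (v + 3)^2*(v^2 + 3*v) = v*(v + 3)^2*(v + 3)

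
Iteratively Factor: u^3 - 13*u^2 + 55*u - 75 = (u - 5)*(u^2 - 8*u + 15) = (u - 5)*(u - 3)*(u - 5)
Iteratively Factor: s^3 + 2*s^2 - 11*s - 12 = (s + 1)*(s^2 + s - 12) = (s - 3)*(s + 1)*(s + 4)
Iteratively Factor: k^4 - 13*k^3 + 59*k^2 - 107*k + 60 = (k - 5)*(k^3 - 8*k^2 + 19*k - 12) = (k - 5)*(k - 3)*(k^2 - 5*k + 4) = (k - 5)*(k - 4)*(k - 3)*(k - 1)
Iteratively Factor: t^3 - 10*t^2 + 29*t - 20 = (t - 5)*(t^2 - 5*t + 4) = (t - 5)*(t - 1)*(t - 4)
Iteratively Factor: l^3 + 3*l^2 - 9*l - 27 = (l + 3)*(l^2 - 9) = (l - 3)*(l + 3)*(l + 3)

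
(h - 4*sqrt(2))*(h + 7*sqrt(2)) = h^2 + 3*sqrt(2)*h - 56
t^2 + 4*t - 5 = (t - 1)*(t + 5)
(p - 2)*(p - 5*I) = p^2 - 2*p - 5*I*p + 10*I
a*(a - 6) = a^2 - 6*a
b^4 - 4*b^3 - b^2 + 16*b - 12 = (b - 3)*(b - 2)*(b - 1)*(b + 2)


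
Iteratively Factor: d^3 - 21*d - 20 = (d - 5)*(d^2 + 5*d + 4) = (d - 5)*(d + 1)*(d + 4)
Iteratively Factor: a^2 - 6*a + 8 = (a - 4)*(a - 2)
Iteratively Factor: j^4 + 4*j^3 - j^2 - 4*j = (j - 1)*(j^3 + 5*j^2 + 4*j) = j*(j - 1)*(j^2 + 5*j + 4) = j*(j - 1)*(j + 1)*(j + 4)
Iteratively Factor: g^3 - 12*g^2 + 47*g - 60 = (g - 5)*(g^2 - 7*g + 12) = (g - 5)*(g - 4)*(g - 3)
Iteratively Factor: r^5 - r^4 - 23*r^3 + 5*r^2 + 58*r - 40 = (r - 5)*(r^4 + 4*r^3 - 3*r^2 - 10*r + 8) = (r - 5)*(r - 1)*(r^3 + 5*r^2 + 2*r - 8) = (r - 5)*(r - 1)*(r + 4)*(r^2 + r - 2) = (r - 5)*(r - 1)*(r + 2)*(r + 4)*(r - 1)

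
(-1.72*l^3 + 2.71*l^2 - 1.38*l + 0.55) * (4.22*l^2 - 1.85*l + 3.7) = -7.2584*l^5 + 14.6182*l^4 - 17.2011*l^3 + 14.901*l^2 - 6.1235*l + 2.035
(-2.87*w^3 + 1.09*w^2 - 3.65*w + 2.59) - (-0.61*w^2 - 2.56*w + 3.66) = -2.87*w^3 + 1.7*w^2 - 1.09*w - 1.07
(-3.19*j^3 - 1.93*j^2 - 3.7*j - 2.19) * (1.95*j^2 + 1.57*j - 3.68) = -6.2205*j^5 - 8.7718*j^4 + 1.4941*j^3 - 2.9771*j^2 + 10.1777*j + 8.0592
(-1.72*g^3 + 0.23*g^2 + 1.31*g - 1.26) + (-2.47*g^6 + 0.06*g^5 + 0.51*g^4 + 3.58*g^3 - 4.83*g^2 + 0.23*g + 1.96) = -2.47*g^6 + 0.06*g^5 + 0.51*g^4 + 1.86*g^3 - 4.6*g^2 + 1.54*g + 0.7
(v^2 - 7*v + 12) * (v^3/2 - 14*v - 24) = v^5/2 - 7*v^4/2 - 8*v^3 + 74*v^2 - 288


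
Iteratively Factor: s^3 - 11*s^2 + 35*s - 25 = (s - 5)*(s^2 - 6*s + 5) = (s - 5)^2*(s - 1)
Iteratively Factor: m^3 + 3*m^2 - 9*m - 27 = (m + 3)*(m^2 - 9) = (m - 3)*(m + 3)*(m + 3)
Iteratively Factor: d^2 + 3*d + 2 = (d + 2)*(d + 1)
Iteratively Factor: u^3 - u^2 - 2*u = (u)*(u^2 - u - 2) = u*(u + 1)*(u - 2)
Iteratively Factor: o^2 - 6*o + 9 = (o - 3)*(o - 3)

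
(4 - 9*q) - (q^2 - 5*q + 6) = -q^2 - 4*q - 2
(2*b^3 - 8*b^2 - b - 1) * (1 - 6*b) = -12*b^4 + 50*b^3 - 2*b^2 + 5*b - 1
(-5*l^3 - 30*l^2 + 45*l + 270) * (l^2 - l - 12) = -5*l^5 - 25*l^4 + 135*l^3 + 585*l^2 - 810*l - 3240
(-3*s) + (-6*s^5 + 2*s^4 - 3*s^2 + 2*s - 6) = -6*s^5 + 2*s^4 - 3*s^2 - s - 6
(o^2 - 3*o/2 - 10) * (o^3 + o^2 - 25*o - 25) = o^5 - o^4/2 - 73*o^3/2 + 5*o^2/2 + 575*o/2 + 250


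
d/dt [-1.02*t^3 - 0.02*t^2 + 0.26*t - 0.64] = -3.06*t^2 - 0.04*t + 0.26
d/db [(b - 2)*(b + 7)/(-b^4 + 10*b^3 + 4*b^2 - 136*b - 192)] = (2*b^4 + b^3 - 158*b^2 + 580*b - 1432)/(b^7 - 22*b^6 + 136*b^5 + 80*b^4 - 2480*b^3 + 32*b^2 + 16896*b + 18432)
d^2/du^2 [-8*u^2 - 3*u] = -16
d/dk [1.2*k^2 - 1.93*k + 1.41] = 2.4*k - 1.93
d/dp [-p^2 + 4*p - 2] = 4 - 2*p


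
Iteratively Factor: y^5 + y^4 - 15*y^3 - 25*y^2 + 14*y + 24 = (y - 1)*(y^4 + 2*y^3 - 13*y^2 - 38*y - 24) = (y - 4)*(y - 1)*(y^3 + 6*y^2 + 11*y + 6) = (y - 4)*(y - 1)*(y + 2)*(y^2 + 4*y + 3) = (y - 4)*(y - 1)*(y + 1)*(y + 2)*(y + 3)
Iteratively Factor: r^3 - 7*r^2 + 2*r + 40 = (r + 2)*(r^2 - 9*r + 20) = (r - 5)*(r + 2)*(r - 4)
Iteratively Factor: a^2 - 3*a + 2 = (a - 2)*(a - 1)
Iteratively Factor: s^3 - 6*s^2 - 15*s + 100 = (s - 5)*(s^2 - s - 20) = (s - 5)*(s + 4)*(s - 5)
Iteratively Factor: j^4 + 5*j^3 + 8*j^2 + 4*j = (j + 2)*(j^3 + 3*j^2 + 2*j) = (j + 2)^2*(j^2 + j) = (j + 1)*(j + 2)^2*(j)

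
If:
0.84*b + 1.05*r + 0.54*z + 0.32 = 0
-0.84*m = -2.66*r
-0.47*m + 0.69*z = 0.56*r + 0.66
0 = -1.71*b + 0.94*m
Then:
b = -0.35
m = -0.64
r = -0.20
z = 0.35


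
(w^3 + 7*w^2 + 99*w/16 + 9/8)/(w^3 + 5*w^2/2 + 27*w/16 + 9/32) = 2*(w + 6)/(2*w + 3)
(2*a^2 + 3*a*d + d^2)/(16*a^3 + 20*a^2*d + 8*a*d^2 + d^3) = (a + d)/(8*a^2 + 6*a*d + d^2)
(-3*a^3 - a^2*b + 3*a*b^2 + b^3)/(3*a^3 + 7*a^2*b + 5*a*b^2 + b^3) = (-a + b)/(a + b)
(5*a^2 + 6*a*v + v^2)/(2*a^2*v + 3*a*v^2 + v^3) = (5*a + v)/(v*(2*a + v))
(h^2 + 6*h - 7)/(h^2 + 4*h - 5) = (h + 7)/(h + 5)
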